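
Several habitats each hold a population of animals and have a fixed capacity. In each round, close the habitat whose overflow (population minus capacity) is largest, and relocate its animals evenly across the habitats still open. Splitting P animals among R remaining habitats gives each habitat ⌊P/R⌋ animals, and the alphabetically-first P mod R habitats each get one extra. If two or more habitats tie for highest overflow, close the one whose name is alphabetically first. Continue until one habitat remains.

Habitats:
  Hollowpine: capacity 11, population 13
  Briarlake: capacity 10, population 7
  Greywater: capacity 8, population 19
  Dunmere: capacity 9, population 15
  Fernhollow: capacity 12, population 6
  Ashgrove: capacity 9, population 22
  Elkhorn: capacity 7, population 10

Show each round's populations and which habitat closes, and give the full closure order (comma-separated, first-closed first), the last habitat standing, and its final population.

Round 1: Ashgrove=22 Briarlake=7 Dunmere=15 Elkhorn=10 Fernhollow=6 Greywater=19 Hollowpine=13 → close Ashgrove (overflow 13)
  22÷6 = 3 each, +1 to first 4
Round 2: Briarlake=11 Dunmere=19 Elkhorn=14 Fernhollow=10 Greywater=22 Hollowpine=16 → close Greywater (overflow 14)
  22÷5 = 4 each, +1 to first 2
Round 3: Briarlake=16 Dunmere=24 Elkhorn=18 Fernhollow=14 Hollowpine=20 → close Dunmere (overflow 15)
  24÷4 = 6 each, +1 to first 0
Round 4: Briarlake=22 Elkhorn=24 Fernhollow=20 Hollowpine=26 → close Elkhorn (overflow 17)
  24÷3 = 8 each, +1 to first 0
Round 5: Briarlake=30 Fernhollow=28 Hollowpine=34 → close Hollowpine (overflow 23)
  34÷2 = 17 each, +1 to first 0
Round 6: Briarlake=47 Fernhollow=45 → close Briarlake (overflow 37)
  47÷1 = 47 each, +1 to first 0

Closure order: Ashgrove, Greywater, Dunmere, Elkhorn, Hollowpine, Briarlake
Last habitat: Fernhollow with 92 animals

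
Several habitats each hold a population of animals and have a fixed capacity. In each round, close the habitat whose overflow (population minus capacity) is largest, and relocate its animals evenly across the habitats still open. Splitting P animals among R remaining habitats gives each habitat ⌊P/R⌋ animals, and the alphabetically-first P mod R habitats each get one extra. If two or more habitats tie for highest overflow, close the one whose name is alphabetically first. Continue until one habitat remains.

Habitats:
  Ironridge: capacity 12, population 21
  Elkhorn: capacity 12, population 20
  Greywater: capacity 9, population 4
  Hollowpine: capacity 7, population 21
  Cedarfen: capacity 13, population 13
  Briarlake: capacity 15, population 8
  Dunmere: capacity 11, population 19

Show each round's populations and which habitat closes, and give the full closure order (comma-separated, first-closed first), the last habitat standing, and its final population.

Closure order: Hollowpine, Dunmere, Elkhorn, Ironridge, Cedarfen, Briarlake
Last habitat: Greywater with 106 animals

Round 1: Briarlake=8 Cedarfen=13 Dunmere=19 Elkhorn=20 Greywater=4 Hollowpine=21 Ironridge=21 → close Hollowpine (overflow 14)
  21÷6 = 3 each, +1 to first 3
Round 2: Briarlake=12 Cedarfen=17 Dunmere=23 Elkhorn=23 Greywater=7 Ironridge=24 → close Dunmere (overflow 12)
  23÷5 = 4 each, +1 to first 3
Round 3: Briarlake=17 Cedarfen=22 Elkhorn=28 Greywater=11 Ironridge=28 → close Elkhorn (overflow 16)
  28÷4 = 7 each, +1 to first 0
Round 4: Briarlake=24 Cedarfen=29 Greywater=18 Ironridge=35 → close Ironridge (overflow 23)
  35÷3 = 11 each, +1 to first 2
Round 5: Briarlake=36 Cedarfen=41 Greywater=29 → close Cedarfen (overflow 28)
  41÷2 = 20 each, +1 to first 1
Round 6: Briarlake=57 Greywater=49 → close Briarlake (overflow 42)
  57÷1 = 57 each, +1 to first 0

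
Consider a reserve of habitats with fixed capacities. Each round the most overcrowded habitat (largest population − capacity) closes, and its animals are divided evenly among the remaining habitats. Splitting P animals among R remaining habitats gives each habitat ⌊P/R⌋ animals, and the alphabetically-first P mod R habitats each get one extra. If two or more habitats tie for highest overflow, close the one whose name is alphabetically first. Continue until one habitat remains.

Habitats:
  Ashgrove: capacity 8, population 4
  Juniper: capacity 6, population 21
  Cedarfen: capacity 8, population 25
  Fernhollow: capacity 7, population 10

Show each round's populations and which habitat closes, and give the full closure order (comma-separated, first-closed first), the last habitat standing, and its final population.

Closure order: Cedarfen, Juniper, Fernhollow
Last habitat: Ashgrove with 60 animals

Round 1: Ashgrove=4 Cedarfen=25 Fernhollow=10 Juniper=21 → close Cedarfen (overflow 17)
  25÷3 = 8 each, +1 to first 1
Round 2: Ashgrove=13 Fernhollow=18 Juniper=29 → close Juniper (overflow 23)
  29÷2 = 14 each, +1 to first 1
Round 3: Ashgrove=28 Fernhollow=32 → close Fernhollow (overflow 25)
  32÷1 = 32 each, +1 to first 0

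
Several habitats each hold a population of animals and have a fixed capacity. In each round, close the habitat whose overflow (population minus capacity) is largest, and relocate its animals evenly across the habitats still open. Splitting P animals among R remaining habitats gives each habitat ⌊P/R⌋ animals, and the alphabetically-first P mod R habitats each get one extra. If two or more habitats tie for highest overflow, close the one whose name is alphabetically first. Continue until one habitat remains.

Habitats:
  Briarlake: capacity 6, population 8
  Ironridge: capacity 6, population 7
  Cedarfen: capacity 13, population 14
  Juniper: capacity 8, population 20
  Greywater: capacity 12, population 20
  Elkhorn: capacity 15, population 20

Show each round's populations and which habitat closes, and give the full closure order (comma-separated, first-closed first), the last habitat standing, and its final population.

Round 1: Briarlake=8 Cedarfen=14 Elkhorn=20 Greywater=20 Ironridge=7 Juniper=20 → close Juniper (overflow 12)
  20÷5 = 4 each, +1 to first 0
Round 2: Briarlake=12 Cedarfen=18 Elkhorn=24 Greywater=24 Ironridge=11 → close Greywater (overflow 12)
  24÷4 = 6 each, +1 to first 0
Round 3: Briarlake=18 Cedarfen=24 Elkhorn=30 Ironridge=17 → close Elkhorn (overflow 15)
  30÷3 = 10 each, +1 to first 0
Round 4: Briarlake=28 Cedarfen=34 Ironridge=27 → close Briarlake (overflow 22)
  28÷2 = 14 each, +1 to first 0
Round 5: Cedarfen=48 Ironridge=41 → close Cedarfen (overflow 35)
  48÷1 = 48 each, +1 to first 0

Closure order: Juniper, Greywater, Elkhorn, Briarlake, Cedarfen
Last habitat: Ironridge with 89 animals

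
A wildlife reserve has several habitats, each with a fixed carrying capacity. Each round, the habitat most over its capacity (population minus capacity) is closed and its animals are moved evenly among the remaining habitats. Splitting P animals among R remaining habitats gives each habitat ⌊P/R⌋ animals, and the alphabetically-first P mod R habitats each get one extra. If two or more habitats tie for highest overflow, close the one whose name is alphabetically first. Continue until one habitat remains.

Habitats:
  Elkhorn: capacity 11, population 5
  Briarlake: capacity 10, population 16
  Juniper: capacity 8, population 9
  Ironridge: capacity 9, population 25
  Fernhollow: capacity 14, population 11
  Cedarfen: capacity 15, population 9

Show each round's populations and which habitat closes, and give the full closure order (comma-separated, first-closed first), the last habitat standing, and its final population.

Closure order: Ironridge, Briarlake, Juniper, Fernhollow, Cedarfen
Last habitat: Elkhorn with 75 animals

Round 1: Briarlake=16 Cedarfen=9 Elkhorn=5 Fernhollow=11 Ironridge=25 Juniper=9 → close Ironridge (overflow 16)
  25÷5 = 5 each, +1 to first 0
Round 2: Briarlake=21 Cedarfen=14 Elkhorn=10 Fernhollow=16 Juniper=14 → close Briarlake (overflow 11)
  21÷4 = 5 each, +1 to first 1
Round 3: Cedarfen=20 Elkhorn=15 Fernhollow=21 Juniper=19 → close Juniper (overflow 11)
  19÷3 = 6 each, +1 to first 1
Round 4: Cedarfen=27 Elkhorn=21 Fernhollow=27 → close Fernhollow (overflow 13)
  27÷2 = 13 each, +1 to first 1
Round 5: Cedarfen=41 Elkhorn=34 → close Cedarfen (overflow 26)
  41÷1 = 41 each, +1 to first 0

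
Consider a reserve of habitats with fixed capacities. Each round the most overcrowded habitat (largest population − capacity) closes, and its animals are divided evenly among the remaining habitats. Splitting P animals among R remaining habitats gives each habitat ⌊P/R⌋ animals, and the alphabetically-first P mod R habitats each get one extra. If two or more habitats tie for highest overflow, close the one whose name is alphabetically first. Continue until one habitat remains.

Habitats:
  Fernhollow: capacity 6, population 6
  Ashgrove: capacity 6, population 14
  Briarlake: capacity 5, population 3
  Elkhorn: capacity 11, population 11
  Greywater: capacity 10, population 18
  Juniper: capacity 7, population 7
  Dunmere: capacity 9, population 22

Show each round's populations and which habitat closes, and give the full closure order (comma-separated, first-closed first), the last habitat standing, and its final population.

Round 1: Ashgrove=14 Briarlake=3 Dunmere=22 Elkhorn=11 Fernhollow=6 Greywater=18 Juniper=7 → close Dunmere (overflow 13)
  22÷6 = 3 each, +1 to first 4
Round 2: Ashgrove=18 Briarlake=7 Elkhorn=15 Fernhollow=10 Greywater=21 Juniper=10 → close Ashgrove (overflow 12)
  18÷5 = 3 each, +1 to first 3
Round 3: Briarlake=11 Elkhorn=19 Fernhollow=14 Greywater=24 Juniper=13 → close Greywater (overflow 14)
  24÷4 = 6 each, +1 to first 0
Round 4: Briarlake=17 Elkhorn=25 Fernhollow=20 Juniper=19 → close Elkhorn (overflow 14)
  25÷3 = 8 each, +1 to first 1
Round 5: Briarlake=26 Fernhollow=28 Juniper=27 → close Fernhollow (overflow 22)
  28÷2 = 14 each, +1 to first 0
Round 6: Briarlake=40 Juniper=41 → close Briarlake (overflow 35)
  40÷1 = 40 each, +1 to first 0

Closure order: Dunmere, Ashgrove, Greywater, Elkhorn, Fernhollow, Briarlake
Last habitat: Juniper with 81 animals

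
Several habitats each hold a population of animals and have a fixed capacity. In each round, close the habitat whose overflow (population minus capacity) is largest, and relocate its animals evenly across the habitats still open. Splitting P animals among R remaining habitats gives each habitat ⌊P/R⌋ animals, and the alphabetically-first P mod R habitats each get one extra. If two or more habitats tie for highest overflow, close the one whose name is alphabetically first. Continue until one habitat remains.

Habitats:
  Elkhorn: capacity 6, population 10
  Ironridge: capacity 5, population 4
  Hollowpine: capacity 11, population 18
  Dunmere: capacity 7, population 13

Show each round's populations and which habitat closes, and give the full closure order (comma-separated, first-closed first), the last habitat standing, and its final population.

Closure order: Hollowpine, Dunmere, Elkhorn
Last habitat: Ironridge with 45 animals

Round 1: Dunmere=13 Elkhorn=10 Hollowpine=18 Ironridge=4 → close Hollowpine (overflow 7)
  18÷3 = 6 each, +1 to first 0
Round 2: Dunmere=19 Elkhorn=16 Ironridge=10 → close Dunmere (overflow 12)
  19÷2 = 9 each, +1 to first 1
Round 3: Elkhorn=26 Ironridge=19 → close Elkhorn (overflow 20)
  26÷1 = 26 each, +1 to first 0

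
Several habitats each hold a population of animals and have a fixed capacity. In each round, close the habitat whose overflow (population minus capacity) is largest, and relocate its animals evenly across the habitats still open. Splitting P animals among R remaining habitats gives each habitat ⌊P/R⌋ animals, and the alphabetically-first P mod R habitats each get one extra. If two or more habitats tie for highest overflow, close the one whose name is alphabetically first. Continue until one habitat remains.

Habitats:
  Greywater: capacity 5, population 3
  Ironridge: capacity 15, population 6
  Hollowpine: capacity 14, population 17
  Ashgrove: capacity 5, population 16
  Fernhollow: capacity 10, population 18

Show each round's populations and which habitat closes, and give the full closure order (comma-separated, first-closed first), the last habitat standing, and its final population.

Round 1: Ashgrove=16 Fernhollow=18 Greywater=3 Hollowpine=17 Ironridge=6 → close Ashgrove (overflow 11)
  16÷4 = 4 each, +1 to first 0
Round 2: Fernhollow=22 Greywater=7 Hollowpine=21 Ironridge=10 → close Fernhollow (overflow 12)
  22÷3 = 7 each, +1 to first 1
Round 3: Greywater=15 Hollowpine=28 Ironridge=17 → close Hollowpine (overflow 14)
  28÷2 = 14 each, +1 to first 0
Round 4: Greywater=29 Ironridge=31 → close Greywater (overflow 24)
  29÷1 = 29 each, +1 to first 0

Closure order: Ashgrove, Fernhollow, Hollowpine, Greywater
Last habitat: Ironridge with 60 animals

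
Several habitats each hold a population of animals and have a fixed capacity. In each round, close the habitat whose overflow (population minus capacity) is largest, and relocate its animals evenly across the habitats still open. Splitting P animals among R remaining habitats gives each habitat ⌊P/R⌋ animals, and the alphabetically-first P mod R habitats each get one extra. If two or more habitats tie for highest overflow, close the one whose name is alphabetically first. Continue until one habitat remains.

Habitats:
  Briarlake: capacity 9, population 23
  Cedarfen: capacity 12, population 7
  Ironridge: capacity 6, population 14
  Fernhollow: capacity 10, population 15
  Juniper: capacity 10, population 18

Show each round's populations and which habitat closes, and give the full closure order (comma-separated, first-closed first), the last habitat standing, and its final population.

Closure order: Briarlake, Ironridge, Juniper, Fernhollow
Last habitat: Cedarfen with 77 animals

Round 1: Briarlake=23 Cedarfen=7 Fernhollow=15 Ironridge=14 Juniper=18 → close Briarlake (overflow 14)
  23÷4 = 5 each, +1 to first 3
Round 2: Cedarfen=13 Fernhollow=21 Ironridge=20 Juniper=23 → close Ironridge (overflow 14)
  20÷3 = 6 each, +1 to first 2
Round 3: Cedarfen=20 Fernhollow=28 Juniper=29 → close Juniper (overflow 19)
  29÷2 = 14 each, +1 to first 1
Round 4: Cedarfen=35 Fernhollow=42 → close Fernhollow (overflow 32)
  42÷1 = 42 each, +1 to first 0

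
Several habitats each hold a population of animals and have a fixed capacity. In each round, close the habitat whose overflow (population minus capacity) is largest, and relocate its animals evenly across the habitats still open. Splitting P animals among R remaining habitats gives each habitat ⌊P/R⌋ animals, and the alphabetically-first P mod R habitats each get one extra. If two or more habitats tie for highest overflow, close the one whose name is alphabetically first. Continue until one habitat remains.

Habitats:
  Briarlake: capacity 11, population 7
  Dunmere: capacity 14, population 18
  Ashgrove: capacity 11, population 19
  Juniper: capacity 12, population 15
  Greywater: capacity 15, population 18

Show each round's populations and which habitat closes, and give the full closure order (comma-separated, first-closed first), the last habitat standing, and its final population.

Round 1: Ashgrove=19 Briarlake=7 Dunmere=18 Greywater=18 Juniper=15 → close Ashgrove (overflow 8)
  19÷4 = 4 each, +1 to first 3
Round 2: Briarlake=12 Dunmere=23 Greywater=23 Juniper=19 → close Dunmere (overflow 9)
  23÷3 = 7 each, +1 to first 2
Round 3: Briarlake=20 Greywater=31 Juniper=26 → close Greywater (overflow 16)
  31÷2 = 15 each, +1 to first 1
Round 4: Briarlake=36 Juniper=41 → close Juniper (overflow 29)
  41÷1 = 41 each, +1 to first 0

Closure order: Ashgrove, Dunmere, Greywater, Juniper
Last habitat: Briarlake with 77 animals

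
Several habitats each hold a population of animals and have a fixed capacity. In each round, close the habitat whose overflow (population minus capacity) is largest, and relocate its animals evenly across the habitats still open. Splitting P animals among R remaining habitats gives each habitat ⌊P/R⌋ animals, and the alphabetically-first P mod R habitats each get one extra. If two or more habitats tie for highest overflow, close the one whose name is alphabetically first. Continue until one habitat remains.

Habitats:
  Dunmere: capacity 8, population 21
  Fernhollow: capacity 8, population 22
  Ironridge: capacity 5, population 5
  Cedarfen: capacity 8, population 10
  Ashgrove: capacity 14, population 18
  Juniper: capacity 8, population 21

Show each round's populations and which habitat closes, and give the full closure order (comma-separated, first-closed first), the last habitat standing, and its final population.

Round 1: Ashgrove=18 Cedarfen=10 Dunmere=21 Fernhollow=22 Ironridge=5 Juniper=21 → close Fernhollow (overflow 14)
  22÷5 = 4 each, +1 to first 2
Round 2: Ashgrove=23 Cedarfen=15 Dunmere=25 Ironridge=9 Juniper=25 → close Dunmere (overflow 17)
  25÷4 = 6 each, +1 to first 1
Round 3: Ashgrove=30 Cedarfen=21 Ironridge=15 Juniper=31 → close Juniper (overflow 23)
  31÷3 = 10 each, +1 to first 1
Round 4: Ashgrove=41 Cedarfen=31 Ironridge=25 → close Ashgrove (overflow 27)
  41÷2 = 20 each, +1 to first 1
Round 5: Cedarfen=52 Ironridge=45 → close Cedarfen (overflow 44)
  52÷1 = 52 each, +1 to first 0

Closure order: Fernhollow, Dunmere, Juniper, Ashgrove, Cedarfen
Last habitat: Ironridge with 97 animals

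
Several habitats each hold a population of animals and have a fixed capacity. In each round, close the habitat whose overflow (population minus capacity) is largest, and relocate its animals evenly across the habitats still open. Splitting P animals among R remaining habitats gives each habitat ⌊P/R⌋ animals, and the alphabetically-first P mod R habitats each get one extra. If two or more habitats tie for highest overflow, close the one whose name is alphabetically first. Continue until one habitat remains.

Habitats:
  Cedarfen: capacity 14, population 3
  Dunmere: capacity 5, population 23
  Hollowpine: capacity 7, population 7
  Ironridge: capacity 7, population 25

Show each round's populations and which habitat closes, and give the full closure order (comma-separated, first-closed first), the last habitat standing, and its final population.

Closure order: Dunmere, Ironridge, Hollowpine
Last habitat: Cedarfen with 58 animals

Round 1: Cedarfen=3 Dunmere=23 Hollowpine=7 Ironridge=25 → close Dunmere (overflow 18)
  23÷3 = 7 each, +1 to first 2
Round 2: Cedarfen=11 Hollowpine=15 Ironridge=32 → close Ironridge (overflow 25)
  32÷2 = 16 each, +1 to first 0
Round 3: Cedarfen=27 Hollowpine=31 → close Hollowpine (overflow 24)
  31÷1 = 31 each, +1 to first 0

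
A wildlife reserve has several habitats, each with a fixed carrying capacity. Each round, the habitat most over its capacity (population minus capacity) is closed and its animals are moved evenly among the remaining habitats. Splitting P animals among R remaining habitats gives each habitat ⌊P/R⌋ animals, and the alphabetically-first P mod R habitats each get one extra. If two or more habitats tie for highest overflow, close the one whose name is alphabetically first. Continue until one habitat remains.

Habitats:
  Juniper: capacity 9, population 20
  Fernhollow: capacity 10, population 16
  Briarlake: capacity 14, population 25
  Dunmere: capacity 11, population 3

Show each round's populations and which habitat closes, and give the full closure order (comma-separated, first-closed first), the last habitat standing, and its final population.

Round 1: Briarlake=25 Dunmere=3 Fernhollow=16 Juniper=20 → close Briarlake (overflow 11)
  25÷3 = 8 each, +1 to first 1
Round 2: Dunmere=12 Fernhollow=24 Juniper=28 → close Juniper (overflow 19)
  28÷2 = 14 each, +1 to first 0
Round 3: Dunmere=26 Fernhollow=38 → close Fernhollow (overflow 28)
  38÷1 = 38 each, +1 to first 0

Closure order: Briarlake, Juniper, Fernhollow
Last habitat: Dunmere with 64 animals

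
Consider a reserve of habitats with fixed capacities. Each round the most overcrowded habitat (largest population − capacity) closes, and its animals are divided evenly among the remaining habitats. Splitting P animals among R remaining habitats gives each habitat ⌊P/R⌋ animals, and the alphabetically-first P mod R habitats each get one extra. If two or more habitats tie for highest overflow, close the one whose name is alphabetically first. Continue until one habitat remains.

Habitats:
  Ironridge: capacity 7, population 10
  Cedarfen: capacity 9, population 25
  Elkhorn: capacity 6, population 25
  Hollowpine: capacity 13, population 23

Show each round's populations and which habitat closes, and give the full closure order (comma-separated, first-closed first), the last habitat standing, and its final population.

Closure order: Elkhorn, Cedarfen, Hollowpine
Last habitat: Ironridge with 83 animals

Round 1: Cedarfen=25 Elkhorn=25 Hollowpine=23 Ironridge=10 → close Elkhorn (overflow 19)
  25÷3 = 8 each, +1 to first 1
Round 2: Cedarfen=34 Hollowpine=31 Ironridge=18 → close Cedarfen (overflow 25)
  34÷2 = 17 each, +1 to first 0
Round 3: Hollowpine=48 Ironridge=35 → close Hollowpine (overflow 35)
  48÷1 = 48 each, +1 to first 0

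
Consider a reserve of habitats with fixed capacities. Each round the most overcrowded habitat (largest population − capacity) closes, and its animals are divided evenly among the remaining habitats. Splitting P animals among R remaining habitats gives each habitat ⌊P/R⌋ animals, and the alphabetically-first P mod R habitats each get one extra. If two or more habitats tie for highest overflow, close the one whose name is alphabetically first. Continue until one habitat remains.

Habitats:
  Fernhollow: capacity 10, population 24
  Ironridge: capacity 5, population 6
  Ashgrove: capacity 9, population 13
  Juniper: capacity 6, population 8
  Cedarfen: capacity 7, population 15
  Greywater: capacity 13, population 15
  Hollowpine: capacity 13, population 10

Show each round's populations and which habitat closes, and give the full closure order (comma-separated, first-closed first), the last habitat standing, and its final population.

Round 1: Ashgrove=13 Cedarfen=15 Fernhollow=24 Greywater=15 Hollowpine=10 Ironridge=6 Juniper=8 → close Fernhollow (overflow 14)
  24÷6 = 4 each, +1 to first 0
Round 2: Ashgrove=17 Cedarfen=19 Greywater=19 Hollowpine=14 Ironridge=10 Juniper=12 → close Cedarfen (overflow 12)
  19÷5 = 3 each, +1 to first 4
Round 3: Ashgrove=21 Greywater=23 Hollowpine=18 Ironridge=14 Juniper=15 → close Ashgrove (overflow 12)
  21÷4 = 5 each, +1 to first 1
Round 4: Greywater=29 Hollowpine=23 Ironridge=19 Juniper=20 → close Greywater (overflow 16)
  29÷3 = 9 each, +1 to first 2
Round 5: Hollowpine=33 Ironridge=29 Juniper=29 → close Ironridge (overflow 24)
  29÷2 = 14 each, +1 to first 1
Round 6: Hollowpine=48 Juniper=43 → close Juniper (overflow 37)
  43÷1 = 43 each, +1 to first 0

Closure order: Fernhollow, Cedarfen, Ashgrove, Greywater, Ironridge, Juniper
Last habitat: Hollowpine with 91 animals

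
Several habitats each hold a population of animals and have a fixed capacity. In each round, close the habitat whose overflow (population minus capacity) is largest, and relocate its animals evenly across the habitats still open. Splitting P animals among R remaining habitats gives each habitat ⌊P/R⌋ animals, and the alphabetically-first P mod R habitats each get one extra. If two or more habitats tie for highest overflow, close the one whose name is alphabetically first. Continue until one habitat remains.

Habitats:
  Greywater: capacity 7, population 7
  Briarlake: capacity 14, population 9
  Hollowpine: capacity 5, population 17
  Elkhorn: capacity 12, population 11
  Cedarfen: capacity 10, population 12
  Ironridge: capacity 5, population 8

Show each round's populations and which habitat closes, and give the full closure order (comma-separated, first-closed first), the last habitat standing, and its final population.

Round 1: Briarlake=9 Cedarfen=12 Elkhorn=11 Greywater=7 Hollowpine=17 Ironridge=8 → close Hollowpine (overflow 12)
  17÷5 = 3 each, +1 to first 2
Round 2: Briarlake=13 Cedarfen=16 Elkhorn=14 Greywater=10 Ironridge=11 → close Cedarfen (overflow 6)
  16÷4 = 4 each, +1 to first 0
Round 3: Briarlake=17 Elkhorn=18 Greywater=14 Ironridge=15 → close Ironridge (overflow 10)
  15÷3 = 5 each, +1 to first 0
Round 4: Briarlake=22 Elkhorn=23 Greywater=19 → close Greywater (overflow 12)
  19÷2 = 9 each, +1 to first 1
Round 5: Briarlake=32 Elkhorn=32 → close Elkhorn (overflow 20)
  32÷1 = 32 each, +1 to first 0

Closure order: Hollowpine, Cedarfen, Ironridge, Greywater, Elkhorn
Last habitat: Briarlake with 64 animals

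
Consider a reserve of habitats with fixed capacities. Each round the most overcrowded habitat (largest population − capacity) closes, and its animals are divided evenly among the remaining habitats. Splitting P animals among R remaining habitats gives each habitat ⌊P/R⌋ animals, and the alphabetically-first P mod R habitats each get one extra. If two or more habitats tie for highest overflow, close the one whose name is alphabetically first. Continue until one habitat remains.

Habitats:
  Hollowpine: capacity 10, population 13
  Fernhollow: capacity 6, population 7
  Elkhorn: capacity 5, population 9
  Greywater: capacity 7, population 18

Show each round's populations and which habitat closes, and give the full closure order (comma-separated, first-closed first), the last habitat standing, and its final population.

Closure order: Greywater, Elkhorn, Hollowpine
Last habitat: Fernhollow with 47 animals

Round 1: Elkhorn=9 Fernhollow=7 Greywater=18 Hollowpine=13 → close Greywater (overflow 11)
  18÷3 = 6 each, +1 to first 0
Round 2: Elkhorn=15 Fernhollow=13 Hollowpine=19 → close Elkhorn (overflow 10)
  15÷2 = 7 each, +1 to first 1
Round 3: Fernhollow=21 Hollowpine=26 → close Hollowpine (overflow 16)
  26÷1 = 26 each, +1 to first 0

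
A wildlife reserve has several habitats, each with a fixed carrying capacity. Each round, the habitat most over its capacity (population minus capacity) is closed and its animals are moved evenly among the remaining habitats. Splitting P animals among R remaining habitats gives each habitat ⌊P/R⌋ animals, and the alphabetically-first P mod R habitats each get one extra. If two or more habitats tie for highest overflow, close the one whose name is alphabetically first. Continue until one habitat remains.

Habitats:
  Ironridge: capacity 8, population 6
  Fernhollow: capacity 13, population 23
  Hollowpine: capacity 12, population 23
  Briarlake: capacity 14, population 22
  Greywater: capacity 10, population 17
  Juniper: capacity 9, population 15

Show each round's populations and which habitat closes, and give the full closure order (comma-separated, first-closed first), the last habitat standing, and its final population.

Closure order: Hollowpine, Fernhollow, Briarlake, Greywater, Juniper
Last habitat: Ironridge with 106 animals

Round 1: Briarlake=22 Fernhollow=23 Greywater=17 Hollowpine=23 Ironridge=6 Juniper=15 → close Hollowpine (overflow 11)
  23÷5 = 4 each, +1 to first 3
Round 2: Briarlake=27 Fernhollow=28 Greywater=22 Ironridge=10 Juniper=19 → close Fernhollow (overflow 15)
  28÷4 = 7 each, +1 to first 0
Round 3: Briarlake=34 Greywater=29 Ironridge=17 Juniper=26 → close Briarlake (overflow 20)
  34÷3 = 11 each, +1 to first 1
Round 4: Greywater=41 Ironridge=28 Juniper=37 → close Greywater (overflow 31)
  41÷2 = 20 each, +1 to first 1
Round 5: Ironridge=49 Juniper=57 → close Juniper (overflow 48)
  57÷1 = 57 each, +1 to first 0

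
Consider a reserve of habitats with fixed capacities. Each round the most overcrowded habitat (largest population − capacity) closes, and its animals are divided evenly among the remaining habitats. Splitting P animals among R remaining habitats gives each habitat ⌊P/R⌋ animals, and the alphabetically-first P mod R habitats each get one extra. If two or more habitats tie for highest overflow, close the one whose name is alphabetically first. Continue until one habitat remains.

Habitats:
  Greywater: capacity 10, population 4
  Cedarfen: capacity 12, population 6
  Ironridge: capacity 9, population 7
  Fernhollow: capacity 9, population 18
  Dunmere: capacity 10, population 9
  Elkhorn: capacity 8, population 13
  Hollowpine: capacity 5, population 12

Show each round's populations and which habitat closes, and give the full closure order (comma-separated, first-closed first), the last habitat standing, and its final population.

Closure order: Fernhollow, Hollowpine, Elkhorn, Dunmere, Ironridge, Cedarfen
Last habitat: Greywater with 69 animals

Round 1: Cedarfen=6 Dunmere=9 Elkhorn=13 Fernhollow=18 Greywater=4 Hollowpine=12 Ironridge=7 → close Fernhollow (overflow 9)
  18÷6 = 3 each, +1 to first 0
Round 2: Cedarfen=9 Dunmere=12 Elkhorn=16 Greywater=7 Hollowpine=15 Ironridge=10 → close Hollowpine (overflow 10)
  15÷5 = 3 each, +1 to first 0
Round 3: Cedarfen=12 Dunmere=15 Elkhorn=19 Greywater=10 Ironridge=13 → close Elkhorn (overflow 11)
  19÷4 = 4 each, +1 to first 3
Round 4: Cedarfen=17 Dunmere=20 Greywater=15 Ironridge=17 → close Dunmere (overflow 10)
  20÷3 = 6 each, +1 to first 2
Round 5: Cedarfen=24 Greywater=22 Ironridge=23 → close Ironridge (overflow 14)
  23÷2 = 11 each, +1 to first 1
Round 6: Cedarfen=36 Greywater=33 → close Cedarfen (overflow 24)
  36÷1 = 36 each, +1 to first 0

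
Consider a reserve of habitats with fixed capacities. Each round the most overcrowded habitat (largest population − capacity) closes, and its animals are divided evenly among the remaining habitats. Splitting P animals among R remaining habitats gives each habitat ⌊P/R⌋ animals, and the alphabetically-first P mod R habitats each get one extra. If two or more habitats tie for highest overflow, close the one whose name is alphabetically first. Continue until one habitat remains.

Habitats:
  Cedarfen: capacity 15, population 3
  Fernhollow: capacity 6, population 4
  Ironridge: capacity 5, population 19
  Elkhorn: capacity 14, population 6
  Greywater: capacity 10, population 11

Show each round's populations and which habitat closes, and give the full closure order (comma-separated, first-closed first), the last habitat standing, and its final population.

Round 1: Cedarfen=3 Elkhorn=6 Fernhollow=4 Greywater=11 Ironridge=19 → close Ironridge (overflow 14)
  19÷4 = 4 each, +1 to first 3
Round 2: Cedarfen=8 Elkhorn=11 Fernhollow=9 Greywater=15 → close Greywater (overflow 5)
  15÷3 = 5 each, +1 to first 0
Round 3: Cedarfen=13 Elkhorn=16 Fernhollow=14 → close Fernhollow (overflow 8)
  14÷2 = 7 each, +1 to first 0
Round 4: Cedarfen=20 Elkhorn=23 → close Elkhorn (overflow 9)
  23÷1 = 23 each, +1 to first 0

Closure order: Ironridge, Greywater, Fernhollow, Elkhorn
Last habitat: Cedarfen with 43 animals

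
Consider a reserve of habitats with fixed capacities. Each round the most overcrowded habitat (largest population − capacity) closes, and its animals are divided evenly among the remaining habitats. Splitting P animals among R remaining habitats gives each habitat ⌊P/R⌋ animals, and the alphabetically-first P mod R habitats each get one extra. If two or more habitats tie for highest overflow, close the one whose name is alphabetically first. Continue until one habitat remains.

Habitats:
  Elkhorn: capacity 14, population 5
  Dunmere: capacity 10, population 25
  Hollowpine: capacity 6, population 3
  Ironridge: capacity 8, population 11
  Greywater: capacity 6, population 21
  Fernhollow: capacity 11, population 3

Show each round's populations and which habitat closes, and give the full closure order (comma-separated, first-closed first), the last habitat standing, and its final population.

Closure order: Dunmere, Greywater, Ironridge, Hollowpine, Elkhorn
Last habitat: Fernhollow with 68 animals

Round 1: Dunmere=25 Elkhorn=5 Fernhollow=3 Greywater=21 Hollowpine=3 Ironridge=11 → close Dunmere (overflow 15)
  25÷5 = 5 each, +1 to first 0
Round 2: Elkhorn=10 Fernhollow=8 Greywater=26 Hollowpine=8 Ironridge=16 → close Greywater (overflow 20)
  26÷4 = 6 each, +1 to first 2
Round 3: Elkhorn=17 Fernhollow=15 Hollowpine=14 Ironridge=22 → close Ironridge (overflow 14)
  22÷3 = 7 each, +1 to first 1
Round 4: Elkhorn=25 Fernhollow=22 Hollowpine=21 → close Hollowpine (overflow 15)
  21÷2 = 10 each, +1 to first 1
Round 5: Elkhorn=36 Fernhollow=32 → close Elkhorn (overflow 22)
  36÷1 = 36 each, +1 to first 0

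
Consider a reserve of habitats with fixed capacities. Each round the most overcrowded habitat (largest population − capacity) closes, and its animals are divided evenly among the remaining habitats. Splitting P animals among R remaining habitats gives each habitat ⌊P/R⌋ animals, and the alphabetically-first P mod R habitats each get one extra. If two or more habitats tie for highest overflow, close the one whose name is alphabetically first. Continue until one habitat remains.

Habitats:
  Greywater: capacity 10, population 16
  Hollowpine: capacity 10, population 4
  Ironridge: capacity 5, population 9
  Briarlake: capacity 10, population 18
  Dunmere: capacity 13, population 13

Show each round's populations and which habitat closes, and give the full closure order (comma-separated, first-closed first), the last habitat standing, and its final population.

Round 1: Briarlake=18 Dunmere=13 Greywater=16 Hollowpine=4 Ironridge=9 → close Briarlake (overflow 8)
  18÷4 = 4 each, +1 to first 2
Round 2: Dunmere=18 Greywater=21 Hollowpine=8 Ironridge=13 → close Greywater (overflow 11)
  21÷3 = 7 each, +1 to first 0
Round 3: Dunmere=25 Hollowpine=15 Ironridge=20 → close Ironridge (overflow 15)
  20÷2 = 10 each, +1 to first 0
Round 4: Dunmere=35 Hollowpine=25 → close Dunmere (overflow 22)
  35÷1 = 35 each, +1 to first 0

Closure order: Briarlake, Greywater, Ironridge, Dunmere
Last habitat: Hollowpine with 60 animals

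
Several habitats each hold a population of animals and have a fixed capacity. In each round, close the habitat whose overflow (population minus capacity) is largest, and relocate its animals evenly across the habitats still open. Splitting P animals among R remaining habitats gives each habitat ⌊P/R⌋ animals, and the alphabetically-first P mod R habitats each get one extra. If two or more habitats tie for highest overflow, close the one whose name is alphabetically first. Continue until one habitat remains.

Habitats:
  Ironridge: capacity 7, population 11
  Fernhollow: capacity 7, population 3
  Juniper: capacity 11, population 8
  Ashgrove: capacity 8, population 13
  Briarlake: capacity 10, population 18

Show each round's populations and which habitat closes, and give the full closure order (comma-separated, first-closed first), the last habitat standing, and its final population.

Closure order: Briarlake, Ashgrove, Ironridge, Fernhollow
Last habitat: Juniper with 53 animals

Round 1: Ashgrove=13 Briarlake=18 Fernhollow=3 Ironridge=11 Juniper=8 → close Briarlake (overflow 8)
  18÷4 = 4 each, +1 to first 2
Round 2: Ashgrove=18 Fernhollow=8 Ironridge=15 Juniper=12 → close Ashgrove (overflow 10)
  18÷3 = 6 each, +1 to first 0
Round 3: Fernhollow=14 Ironridge=21 Juniper=18 → close Ironridge (overflow 14)
  21÷2 = 10 each, +1 to first 1
Round 4: Fernhollow=25 Juniper=28 → close Fernhollow (overflow 18)
  25÷1 = 25 each, +1 to first 0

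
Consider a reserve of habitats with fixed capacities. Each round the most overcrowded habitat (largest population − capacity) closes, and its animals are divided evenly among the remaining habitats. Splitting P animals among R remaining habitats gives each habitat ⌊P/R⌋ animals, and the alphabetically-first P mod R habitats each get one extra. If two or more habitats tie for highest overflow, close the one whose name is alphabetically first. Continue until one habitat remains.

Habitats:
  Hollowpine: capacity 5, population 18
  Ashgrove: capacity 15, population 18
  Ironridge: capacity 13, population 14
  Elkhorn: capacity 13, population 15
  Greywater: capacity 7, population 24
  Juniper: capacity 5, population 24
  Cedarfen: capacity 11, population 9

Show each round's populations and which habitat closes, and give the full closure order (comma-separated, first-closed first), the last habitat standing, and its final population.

Closure order: Juniper, Greywater, Hollowpine, Ashgrove, Elkhorn, Cedarfen
Last habitat: Ironridge with 122 animals

Round 1: Ashgrove=18 Cedarfen=9 Elkhorn=15 Greywater=24 Hollowpine=18 Ironridge=14 Juniper=24 → close Juniper (overflow 19)
  24÷6 = 4 each, +1 to first 0
Round 2: Ashgrove=22 Cedarfen=13 Elkhorn=19 Greywater=28 Hollowpine=22 Ironridge=18 → close Greywater (overflow 21)
  28÷5 = 5 each, +1 to first 3
Round 3: Ashgrove=28 Cedarfen=19 Elkhorn=25 Hollowpine=27 Ironridge=23 → close Hollowpine (overflow 22)
  27÷4 = 6 each, +1 to first 3
Round 4: Ashgrove=35 Cedarfen=26 Elkhorn=32 Ironridge=29 → close Ashgrove (overflow 20)
  35÷3 = 11 each, +1 to first 2
Round 5: Cedarfen=38 Elkhorn=44 Ironridge=40 → close Elkhorn (overflow 31)
  44÷2 = 22 each, +1 to first 0
Round 6: Cedarfen=60 Ironridge=62 → close Cedarfen (overflow 49)
  60÷1 = 60 each, +1 to first 0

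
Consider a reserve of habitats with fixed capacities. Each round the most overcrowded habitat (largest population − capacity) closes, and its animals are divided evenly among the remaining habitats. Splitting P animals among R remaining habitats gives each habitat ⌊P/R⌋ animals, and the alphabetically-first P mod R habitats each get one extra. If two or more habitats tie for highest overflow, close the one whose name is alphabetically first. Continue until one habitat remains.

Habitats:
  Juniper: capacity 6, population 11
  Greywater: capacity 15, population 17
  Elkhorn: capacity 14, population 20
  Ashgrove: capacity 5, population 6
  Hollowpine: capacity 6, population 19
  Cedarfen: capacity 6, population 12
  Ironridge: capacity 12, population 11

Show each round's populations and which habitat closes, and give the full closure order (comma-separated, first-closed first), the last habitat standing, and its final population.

Closure order: Hollowpine, Cedarfen, Elkhorn, Juniper, Ashgrove, Greywater
Last habitat: Ironridge with 96 animals

Round 1: Ashgrove=6 Cedarfen=12 Elkhorn=20 Greywater=17 Hollowpine=19 Ironridge=11 Juniper=11 → close Hollowpine (overflow 13)
  19÷6 = 3 each, +1 to first 1
Round 2: Ashgrove=10 Cedarfen=15 Elkhorn=23 Greywater=20 Ironridge=14 Juniper=14 → close Cedarfen (overflow 9)
  15÷5 = 3 each, +1 to first 0
Round 3: Ashgrove=13 Elkhorn=26 Greywater=23 Ironridge=17 Juniper=17 → close Elkhorn (overflow 12)
  26÷4 = 6 each, +1 to first 2
Round 4: Ashgrove=20 Greywater=30 Ironridge=23 Juniper=23 → close Juniper (overflow 17)
  23÷3 = 7 each, +1 to first 2
Round 5: Ashgrove=28 Greywater=38 Ironridge=30 → close Ashgrove (overflow 23)
  28÷2 = 14 each, +1 to first 0
Round 6: Greywater=52 Ironridge=44 → close Greywater (overflow 37)
  52÷1 = 52 each, +1 to first 0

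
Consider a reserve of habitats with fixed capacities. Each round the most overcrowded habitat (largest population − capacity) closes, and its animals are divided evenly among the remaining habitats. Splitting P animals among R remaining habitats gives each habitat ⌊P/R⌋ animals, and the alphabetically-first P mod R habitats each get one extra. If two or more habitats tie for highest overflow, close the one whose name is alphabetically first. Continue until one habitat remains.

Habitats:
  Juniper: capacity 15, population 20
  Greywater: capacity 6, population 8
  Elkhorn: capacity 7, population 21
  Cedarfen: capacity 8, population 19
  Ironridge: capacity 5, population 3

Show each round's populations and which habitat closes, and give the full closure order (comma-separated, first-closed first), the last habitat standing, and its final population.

Round 1: Cedarfen=19 Elkhorn=21 Greywater=8 Ironridge=3 Juniper=20 → close Elkhorn (overflow 14)
  21÷4 = 5 each, +1 to first 1
Round 2: Cedarfen=25 Greywater=13 Ironridge=8 Juniper=25 → close Cedarfen (overflow 17)
  25÷3 = 8 each, +1 to first 1
Round 3: Greywater=22 Ironridge=16 Juniper=33 → close Juniper (overflow 18)
  33÷2 = 16 each, +1 to first 1
Round 4: Greywater=39 Ironridge=32 → close Greywater (overflow 33)
  39÷1 = 39 each, +1 to first 0

Closure order: Elkhorn, Cedarfen, Juniper, Greywater
Last habitat: Ironridge with 71 animals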